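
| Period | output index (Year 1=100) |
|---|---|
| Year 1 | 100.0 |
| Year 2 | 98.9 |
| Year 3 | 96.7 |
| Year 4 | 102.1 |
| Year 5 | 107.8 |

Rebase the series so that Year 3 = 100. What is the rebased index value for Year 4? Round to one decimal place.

105.6

Rebased(Year 4) = 102.1 / 96.7 × 100 = 105.5843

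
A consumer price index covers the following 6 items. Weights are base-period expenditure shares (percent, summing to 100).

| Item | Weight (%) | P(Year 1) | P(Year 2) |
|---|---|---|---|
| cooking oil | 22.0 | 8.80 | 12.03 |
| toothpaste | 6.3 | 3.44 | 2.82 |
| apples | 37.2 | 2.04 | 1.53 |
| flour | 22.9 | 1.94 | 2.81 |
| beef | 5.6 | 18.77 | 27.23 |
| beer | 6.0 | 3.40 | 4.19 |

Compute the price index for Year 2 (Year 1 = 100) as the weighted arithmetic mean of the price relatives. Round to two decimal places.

cooking oil: 22.0 × (12.03/8.80) = 22.0 × 1.367045 = 30.0750
toothpaste: 6.3 × (2.82/3.44) = 6.3 × 0.819767 = 5.1645
apples: 37.2 × (1.53/2.04) = 37.2 × 0.750000 = 27.9000
flour: 22.9 × (2.81/1.94) = 22.9 × 1.448454 = 33.1696
beef: 5.6 × (27.23/18.77) = 5.6 × 1.450719 = 8.1240
beer: 6.0 × (4.19/3.40) = 6.0 × 1.232353 = 7.3941
Index = Σ wᵢ·(p₁ᵢ/p₀ᵢ) = 30.0750 + 5.1645 + 27.9000 + 33.1696 + 8.1240 + 7.3941 = 111.8273

111.83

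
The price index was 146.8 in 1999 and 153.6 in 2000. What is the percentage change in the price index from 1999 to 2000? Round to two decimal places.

Change = (153.6 − 146.8) / 146.8 × 100
       = 6.8 / 146.8 × 100 = 4.6322%

4.63%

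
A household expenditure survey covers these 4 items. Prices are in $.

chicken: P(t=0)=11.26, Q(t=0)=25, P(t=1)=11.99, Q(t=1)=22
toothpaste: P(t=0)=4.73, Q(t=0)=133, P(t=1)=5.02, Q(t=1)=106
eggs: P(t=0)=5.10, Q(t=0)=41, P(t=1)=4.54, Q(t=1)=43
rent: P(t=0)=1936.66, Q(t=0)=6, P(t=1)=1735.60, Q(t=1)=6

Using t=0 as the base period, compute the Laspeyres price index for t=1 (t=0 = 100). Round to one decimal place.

Laspeyres price index uses base-period quantities as weights.
ΣP(t=1)·Q(t=0) = 11.99×25 + 5.02×133 + 4.54×41 + 1735.60×6 = 299.75 + 667.66 + 186.14 + 10413.6 = 11567.15
ΣP(t=0)·Q(t=0) = 11.26×25 + 4.73×133 + 5.10×41 + 1936.66×6 = 281.5 + 629.09 + 209.1 + 11619.96 = 12739.65
Index = 11567.15 / 12739.65 × 100 = 90.7965

90.8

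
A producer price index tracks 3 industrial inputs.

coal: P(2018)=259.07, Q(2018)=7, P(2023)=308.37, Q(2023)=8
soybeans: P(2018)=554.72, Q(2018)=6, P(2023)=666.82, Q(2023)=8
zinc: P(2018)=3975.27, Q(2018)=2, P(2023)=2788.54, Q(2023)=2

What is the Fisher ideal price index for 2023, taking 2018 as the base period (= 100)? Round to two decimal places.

91.07

Laspeyres component (base-period weights):
ΣP(2023)Q(2018) = 308.37×7 + 666.82×6 + 2788.54×2 = 2158.59 + 4000.92 + 5577.08 = 11736.59
ΣP(2018)Q(2018) = 259.07×7 + 554.72×6 + 3975.27×2 = 1813.49 + 3328.32 + 7950.54 = 13092.35
L = 11736.59 / 13092.35 × 100 = 89.6446
Paasche component (current-period weights):
ΣP(2023)Q(2023) = 308.37×8 + 666.82×8 + 2788.54×2 = 2466.96 + 5334.56 + 5577.08 = 13378.6
ΣP(2018)Q(2023) = 259.07×8 + 554.72×8 + 3975.27×2 = 2072.56 + 4437.76 + 7950.54 = 14460.86
P = 13378.6 / 14460.86 × 100 = 92.5159
Fisher = √(L × P) = √(89.6446 × 92.5159) = 91.0690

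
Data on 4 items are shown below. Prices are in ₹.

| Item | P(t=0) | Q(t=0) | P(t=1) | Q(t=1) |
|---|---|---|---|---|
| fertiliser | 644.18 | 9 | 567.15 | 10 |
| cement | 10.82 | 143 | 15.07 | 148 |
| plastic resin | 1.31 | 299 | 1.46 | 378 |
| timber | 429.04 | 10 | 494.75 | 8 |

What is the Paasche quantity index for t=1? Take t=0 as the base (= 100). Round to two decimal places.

Paasche quantity index uses current-period prices as weights.
ΣP(t=1)·Q(t=1) = 567.15×10 + 15.07×148 + 1.46×378 + 494.75×8 = 5671.5 + 2230.36 + 551.88 + 3958 = 12411.74
ΣP(t=1)·Q(t=0) = 567.15×9 + 15.07×143 + 1.46×299 + 494.75×10 = 5104.35 + 2155.01 + 436.54 + 4947.5 = 12643.4
Index = 12411.74 / 12643.4 × 100 = 98.1677

98.17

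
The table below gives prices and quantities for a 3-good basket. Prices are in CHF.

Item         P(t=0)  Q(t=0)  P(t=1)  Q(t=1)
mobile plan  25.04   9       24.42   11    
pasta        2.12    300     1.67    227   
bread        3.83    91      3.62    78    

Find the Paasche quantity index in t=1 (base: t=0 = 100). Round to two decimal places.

Paasche quantity index uses current-period prices as weights.
ΣP(t=1)·Q(t=1) = 24.42×11 + 1.67×227 + 3.62×78 = 268.62 + 379.09 + 282.36 = 930.07
ΣP(t=1)·Q(t=0) = 24.42×9 + 1.67×300 + 3.62×91 = 219.78 + 501 + 329.42 = 1050.2
Index = 930.07 / 1050.2 × 100 = 88.5612

88.56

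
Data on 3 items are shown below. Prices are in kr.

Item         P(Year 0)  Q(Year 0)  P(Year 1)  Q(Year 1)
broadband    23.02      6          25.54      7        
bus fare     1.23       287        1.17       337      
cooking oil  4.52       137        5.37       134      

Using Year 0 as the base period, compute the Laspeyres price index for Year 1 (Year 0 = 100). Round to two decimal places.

Laspeyres price index uses base-period quantities as weights.
ΣP(Year 1)·Q(Year 0) = 25.54×6 + 1.17×287 + 5.37×137 = 153.24 + 335.79 + 735.69 = 1224.72
ΣP(Year 0)·Q(Year 0) = 23.02×6 + 1.23×287 + 4.52×137 = 138.12 + 353.01 + 619.24 = 1110.37
Index = 1224.72 / 1110.37 × 100 = 110.2984

110.30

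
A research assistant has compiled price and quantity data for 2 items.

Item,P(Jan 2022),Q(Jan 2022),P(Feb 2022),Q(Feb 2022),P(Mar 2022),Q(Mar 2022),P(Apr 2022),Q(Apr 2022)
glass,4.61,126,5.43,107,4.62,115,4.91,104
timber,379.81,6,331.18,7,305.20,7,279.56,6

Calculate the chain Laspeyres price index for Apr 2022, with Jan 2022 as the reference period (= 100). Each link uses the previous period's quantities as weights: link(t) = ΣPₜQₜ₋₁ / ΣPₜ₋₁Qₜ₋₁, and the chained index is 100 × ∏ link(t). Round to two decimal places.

Link Jan 2022→Feb 2022:
ΣP(Feb 2022)Q(Jan 2022) = 5.43×126 + 331.18×6 = 684.18 + 1987.08 = 2671.26
ΣP(Jan 2022)Q(Jan 2022) = 4.61×126 + 379.81×6 = 580.86 + 2278.86 = 2859.72
link = 2671.26/2859.72 = 0.934098
Link Feb 2022→Mar 2022:
ΣP(Mar 2022)Q(Feb 2022) = 4.62×107 + 305.20×7 = 494.34 + 2136.4 = 2630.74
ΣP(Feb 2022)Q(Feb 2022) = 5.43×107 + 331.18×7 = 581.01 + 2318.26 = 2899.27
link = 2630.74/2899.27 = 0.907380
Link Mar 2022→Apr 2022:
ΣP(Apr 2022)Q(Mar 2022) = 4.91×115 + 279.56×7 = 564.65 + 1956.92 = 2521.57
ΣP(Mar 2022)Q(Mar 2022) = 4.62×115 + 305.20×7 = 531.3 + 2136.4 = 2667.7
link = 2521.57/2667.7 = 0.945222
Chained index = 100 × 0.934098 × 0.907380 × 0.945222 = 80.1154

80.12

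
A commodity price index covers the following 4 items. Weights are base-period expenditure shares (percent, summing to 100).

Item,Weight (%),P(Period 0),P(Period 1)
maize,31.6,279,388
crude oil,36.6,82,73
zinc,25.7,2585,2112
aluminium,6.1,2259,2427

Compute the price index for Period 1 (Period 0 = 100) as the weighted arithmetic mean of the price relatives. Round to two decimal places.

104.08

maize: 31.6 × (388/279) = 31.6 × 1.390681 = 43.9455
crude oil: 36.6 × (73/82) = 36.6 × 0.890244 = 32.5829
zinc: 25.7 × (2112/2585) = 25.7 × 0.817021 = 20.9974
aluminium: 6.1 × (2427/2259) = 6.1 × 1.074369 = 6.5537
Index = Σ wᵢ·(p₁ᵢ/p₀ᵢ) = 43.9455 + 32.5829 + 20.9974 + 6.5537 = 104.0795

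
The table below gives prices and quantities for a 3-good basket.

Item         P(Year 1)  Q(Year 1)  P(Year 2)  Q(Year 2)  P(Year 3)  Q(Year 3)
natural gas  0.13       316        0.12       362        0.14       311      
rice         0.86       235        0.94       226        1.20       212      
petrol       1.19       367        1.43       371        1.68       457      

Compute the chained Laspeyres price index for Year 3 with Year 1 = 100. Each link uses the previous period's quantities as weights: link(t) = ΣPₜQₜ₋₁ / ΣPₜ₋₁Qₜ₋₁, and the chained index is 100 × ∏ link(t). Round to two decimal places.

138.52

Link Year 1→Year 2:
ΣP(Year 2)Q(Year 1) = 0.12×316 + 0.94×235 + 1.43×367 = 37.92 + 220.9 + 524.81 = 783.63
ΣP(Year 1)Q(Year 1) = 0.13×316 + 0.86×235 + 1.19×367 = 41.08 + 202.1 + 436.73 = 679.91
link = 783.63/679.91 = 1.152550
Link Year 2→Year 3:
ΣP(Year 3)Q(Year 2) = 0.14×362 + 1.20×226 + 1.68×371 = 50.68 + 271.2 + 623.28 = 945.16
ΣP(Year 2)Q(Year 2) = 0.12×362 + 0.94×226 + 1.43×371 = 43.44 + 212.44 + 530.53 = 786.41
link = 945.16/786.41 = 1.201867
Chained index = 100 × 1.152550 × 1.201867 = 138.5211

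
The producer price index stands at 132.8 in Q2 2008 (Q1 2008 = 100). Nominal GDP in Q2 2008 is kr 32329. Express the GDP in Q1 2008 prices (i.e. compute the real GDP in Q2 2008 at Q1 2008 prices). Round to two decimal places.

24344.13

Real = Nominal ÷ (Index/100) = 32329 ÷ (132.8/100)
     = 32329 ÷ 1.328 = 24344.1265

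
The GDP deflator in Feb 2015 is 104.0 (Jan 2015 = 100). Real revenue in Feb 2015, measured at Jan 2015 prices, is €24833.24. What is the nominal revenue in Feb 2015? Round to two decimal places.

25826.57

Nominal = Real × (Index/100) = 24833.24 × (104.0/100)
        = 24833.24 × 1.040 = 25826.5696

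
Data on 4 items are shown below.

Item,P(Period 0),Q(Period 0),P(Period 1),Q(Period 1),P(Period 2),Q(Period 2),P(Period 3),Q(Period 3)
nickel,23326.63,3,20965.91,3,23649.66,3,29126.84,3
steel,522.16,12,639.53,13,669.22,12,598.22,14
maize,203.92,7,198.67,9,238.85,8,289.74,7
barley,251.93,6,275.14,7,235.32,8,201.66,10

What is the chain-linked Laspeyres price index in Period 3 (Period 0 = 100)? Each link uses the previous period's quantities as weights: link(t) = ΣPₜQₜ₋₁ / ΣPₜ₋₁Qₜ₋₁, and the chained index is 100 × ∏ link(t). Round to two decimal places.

Link Period 0→Period 1:
ΣP(Period 1)Q(Period 0) = 20965.91×3 + 639.53×12 + 198.67×7 + 275.14×6 = 62897.73 + 7674.36 + 1390.69 + 1650.84 = 73613.62
ΣP(Period 0)Q(Period 0) = 23326.63×3 + 522.16×12 + 203.92×7 + 251.93×6 = 69979.89 + 6265.92 + 1427.44 + 1511.58 = 79184.83
link = 73613.62/79184.83 = 0.929643
Link Period 1→Period 2:
ΣP(Period 2)Q(Period 1) = 23649.66×3 + 669.22×13 + 238.85×9 + 235.32×7 = 70948.98 + 8699.86 + 2149.65 + 1647.24 = 83445.73
ΣP(Period 1)Q(Period 1) = 20965.91×3 + 639.53×13 + 198.67×9 + 275.14×7 = 62897.73 + 8313.89 + 1788.03 + 1925.98 = 74925.63
link = 83445.73/74925.63 = 1.113714
Link Period 2→Period 3:
ΣP(Period 3)Q(Period 2) = 29126.84×3 + 598.22×12 + 289.74×8 + 201.66×8 = 87380.52 + 7178.64 + 2317.92 + 1613.28 = 98490.36
ΣP(Period 2)Q(Period 2) = 23649.66×3 + 669.22×12 + 238.85×8 + 235.32×8 = 70948.98 + 8030.64 + 1910.8 + 1882.56 = 82772.98
link = 98490.36/82772.98 = 1.189885
Chained index = 100 × 0.929643 × 1.113714 × 1.189885 = 123.1956

123.20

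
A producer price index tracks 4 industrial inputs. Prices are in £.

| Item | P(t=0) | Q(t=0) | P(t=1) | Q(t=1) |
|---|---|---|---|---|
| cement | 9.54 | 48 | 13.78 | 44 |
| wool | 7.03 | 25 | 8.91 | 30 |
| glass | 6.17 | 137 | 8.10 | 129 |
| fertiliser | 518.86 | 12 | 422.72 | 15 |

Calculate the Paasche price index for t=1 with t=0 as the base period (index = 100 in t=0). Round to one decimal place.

89.7

Paasche price index uses current-period quantities as weights.
ΣP(t=1)·Q(t=1) = 13.78×44 + 8.91×30 + 8.10×129 + 422.72×15 = 606.32 + 267.3 + 1044.9 + 6340.8 = 8259.32
ΣP(t=0)·Q(t=1) = 9.54×44 + 7.03×30 + 6.17×129 + 518.86×15 = 419.76 + 210.9 + 795.93 + 7782.9 = 9209.49
Index = 8259.32 / 9209.49 × 100 = 89.6827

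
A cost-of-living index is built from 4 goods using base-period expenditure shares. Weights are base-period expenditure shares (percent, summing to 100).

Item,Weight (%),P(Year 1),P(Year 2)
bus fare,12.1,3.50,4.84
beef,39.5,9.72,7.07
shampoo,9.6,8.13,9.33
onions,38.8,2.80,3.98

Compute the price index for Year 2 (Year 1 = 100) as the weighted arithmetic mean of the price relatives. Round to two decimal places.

bus fare: 12.1 × (4.84/3.50) = 12.1 × 1.382857 = 16.7326
beef: 39.5 × (7.07/9.72) = 39.5 × 0.727366 = 28.7310
shampoo: 9.6 × (9.33/8.13) = 9.6 × 1.147601 = 11.0170
onions: 38.8 × (3.98/2.80) = 38.8 × 1.421429 = 55.1514
Index = Σ wᵢ·(p₁ᵢ/p₀ᵢ) = 16.7326 + 28.7310 + 11.0170 + 55.1514 = 111.6319

111.63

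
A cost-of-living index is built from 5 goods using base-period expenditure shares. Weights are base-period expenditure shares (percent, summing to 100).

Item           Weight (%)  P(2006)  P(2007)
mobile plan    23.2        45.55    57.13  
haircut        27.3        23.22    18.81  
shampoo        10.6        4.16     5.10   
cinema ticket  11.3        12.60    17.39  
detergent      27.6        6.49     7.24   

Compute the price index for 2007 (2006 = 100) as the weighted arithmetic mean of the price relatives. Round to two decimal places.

110.59

mobile plan: 23.2 × (57.13/45.55) = 23.2 × 1.254226 = 29.0980
haircut: 27.3 × (18.81/23.22) = 27.3 × 0.810078 = 22.1151
shampoo: 10.6 × (5.10/4.16) = 10.6 × 1.225962 = 12.9952
cinema ticket: 11.3 × (17.39/12.60) = 11.3 × 1.380159 = 15.5958
detergent: 27.6 × (7.24/6.49) = 27.6 × 1.115562 = 30.7895
Index = Σ wᵢ·(p₁ᵢ/p₀ᵢ) = 29.0980 + 22.1151 + 12.9952 + 15.5958 + 30.7895 = 110.5937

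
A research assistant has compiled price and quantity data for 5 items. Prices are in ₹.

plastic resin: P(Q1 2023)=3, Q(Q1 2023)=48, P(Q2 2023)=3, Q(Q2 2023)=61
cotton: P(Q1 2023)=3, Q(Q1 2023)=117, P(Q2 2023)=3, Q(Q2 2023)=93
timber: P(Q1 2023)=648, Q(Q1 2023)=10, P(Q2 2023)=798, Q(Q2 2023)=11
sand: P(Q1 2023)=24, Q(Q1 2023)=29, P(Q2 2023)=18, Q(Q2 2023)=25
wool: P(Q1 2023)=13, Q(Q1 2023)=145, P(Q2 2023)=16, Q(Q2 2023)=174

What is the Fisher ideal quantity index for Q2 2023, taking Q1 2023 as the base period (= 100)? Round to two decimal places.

109.80

Laspeyres component (base-period weights):
ΣP(Q1 2023)Q(Q2 2023) = 3×61 + 3×93 + 648×11 + 24×25 + 13×174 = 183 + 279 + 7128 + 600 + 2262 = 10452
ΣP(Q1 2023)Q(Q1 2023) = 3×48 + 3×117 + 648×10 + 24×29 + 13×145 = 144 + 351 + 6480 + 696 + 1885 = 9556
L = 10452 / 9556 × 100 = 109.3763
Paasche component (current-period weights):
ΣP(Q2 2023)Q(Q2 2023) = 3×61 + 3×93 + 798×11 + 18×25 + 16×174 = 183 + 279 + 8778 + 450 + 2784 = 12474
ΣP(Q2 2023)Q(Q1 2023) = 3×48 + 3×117 + 798×10 + 18×29 + 16×145 = 144 + 351 + 7980 + 522 + 2320 = 11317
P = 12474 / 11317 × 100 = 110.2236
Fisher = √(L × P) = √(109.3763 × 110.2236) = 109.7991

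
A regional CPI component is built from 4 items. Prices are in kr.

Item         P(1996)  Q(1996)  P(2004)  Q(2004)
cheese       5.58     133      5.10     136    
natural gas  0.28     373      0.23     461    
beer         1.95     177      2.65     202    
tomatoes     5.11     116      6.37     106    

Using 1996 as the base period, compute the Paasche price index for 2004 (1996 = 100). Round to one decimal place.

Paasche price index uses current-period quantities as weights.
ΣP(2004)·Q(2004) = 5.10×136 + 0.23×461 + 2.65×202 + 6.37×106 = 693.6 + 106.03 + 535.3 + 675.22 = 2010.15
ΣP(1996)·Q(2004) = 5.58×136 + 0.28×461 + 1.95×202 + 5.11×106 = 758.88 + 129.08 + 393.9 + 541.66 = 1823.52
Index = 2010.15 / 1823.52 × 100 = 110.2346

110.2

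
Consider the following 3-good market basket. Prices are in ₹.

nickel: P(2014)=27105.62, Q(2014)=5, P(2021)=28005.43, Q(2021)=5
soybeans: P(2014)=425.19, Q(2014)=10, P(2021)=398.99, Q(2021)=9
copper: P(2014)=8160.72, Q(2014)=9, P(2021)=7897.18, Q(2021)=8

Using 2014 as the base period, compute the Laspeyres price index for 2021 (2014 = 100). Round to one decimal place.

100.9

Laspeyres price index uses base-period quantities as weights.
ΣP(2021)·Q(2014) = 28005.43×5 + 398.99×10 + 7897.18×9 = 140027.15 + 3989.9 + 71074.62 = 215091.67
ΣP(2014)·Q(2014) = 27105.62×5 + 425.19×10 + 8160.72×9 = 135528.1 + 4251.9 + 73446.48 = 213226.48
Index = 215091.67 / 213226.48 × 100 = 100.8747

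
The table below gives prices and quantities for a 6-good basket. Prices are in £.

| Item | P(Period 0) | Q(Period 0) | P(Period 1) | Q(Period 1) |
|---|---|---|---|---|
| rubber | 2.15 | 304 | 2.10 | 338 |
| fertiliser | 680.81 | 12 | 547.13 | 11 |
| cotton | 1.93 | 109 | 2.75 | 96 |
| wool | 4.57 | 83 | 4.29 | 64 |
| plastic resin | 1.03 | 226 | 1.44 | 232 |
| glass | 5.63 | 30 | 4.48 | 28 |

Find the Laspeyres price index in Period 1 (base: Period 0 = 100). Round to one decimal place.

Laspeyres price index uses base-period quantities as weights.
ΣP(Period 1)·Q(Period 0) = 2.10×304 + 547.13×12 + 2.75×109 + 4.29×83 + 1.44×226 + 4.48×30 = 638.4 + 6565.56 + 299.75 + 356.07 + 325.44 + 134.4 = 8319.62
ΣP(Period 0)·Q(Period 0) = 2.15×304 + 680.81×12 + 1.93×109 + 4.57×83 + 1.03×226 + 5.63×30 = 653.6 + 8169.72 + 210.37 + 379.31 + 232.78 + 168.9 = 9814.68
Index = 8319.62 / 9814.68 × 100 = 84.7671

84.8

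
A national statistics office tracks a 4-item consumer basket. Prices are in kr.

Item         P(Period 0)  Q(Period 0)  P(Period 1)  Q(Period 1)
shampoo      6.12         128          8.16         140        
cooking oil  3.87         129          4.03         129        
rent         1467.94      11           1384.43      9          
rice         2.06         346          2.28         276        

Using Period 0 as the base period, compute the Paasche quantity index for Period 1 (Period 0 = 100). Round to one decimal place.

Paasche quantity index uses current-period prices as weights.
ΣP(Period 1)·Q(Period 1) = 8.16×140 + 4.03×129 + 1384.43×9 + 2.28×276 = 1142.4 + 519.87 + 12459.87 + 629.28 = 14751.42
ΣP(Period 1)·Q(Period 0) = 8.16×128 + 4.03×129 + 1384.43×11 + 2.28×346 = 1044.48 + 519.87 + 15228.73 + 788.88 = 17581.96
Index = 14751.42 / 17581.96 × 100 = 83.9009

83.9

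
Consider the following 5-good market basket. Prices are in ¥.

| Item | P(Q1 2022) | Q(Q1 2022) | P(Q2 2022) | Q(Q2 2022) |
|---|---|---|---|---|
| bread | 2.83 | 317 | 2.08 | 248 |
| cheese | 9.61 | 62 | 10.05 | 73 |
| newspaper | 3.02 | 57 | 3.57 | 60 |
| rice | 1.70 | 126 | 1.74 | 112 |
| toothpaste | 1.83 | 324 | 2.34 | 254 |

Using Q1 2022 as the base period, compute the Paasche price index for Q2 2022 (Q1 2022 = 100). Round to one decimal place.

100.6

Paasche price index uses current-period quantities as weights.
ΣP(Q2 2022)·Q(Q2 2022) = 2.08×248 + 10.05×73 + 3.57×60 + 1.74×112 + 2.34×254 = 515.84 + 733.65 + 214.2 + 194.88 + 594.36 = 2252.93
ΣP(Q1 2022)·Q(Q2 2022) = 2.83×248 + 9.61×73 + 3.02×60 + 1.70×112 + 1.83×254 = 701.84 + 701.53 + 181.2 + 190.4 + 464.82 = 2239.79
Index = 2252.93 / 2239.79 × 100 = 100.5867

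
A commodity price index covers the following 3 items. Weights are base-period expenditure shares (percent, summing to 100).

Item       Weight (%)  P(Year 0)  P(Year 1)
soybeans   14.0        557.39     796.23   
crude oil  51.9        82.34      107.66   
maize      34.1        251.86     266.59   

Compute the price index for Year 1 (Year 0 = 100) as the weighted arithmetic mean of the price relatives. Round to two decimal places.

123.95

soybeans: 14.0 × (796.23/557.39) = 14.0 × 1.428497 = 19.9990
crude oil: 51.9 × (107.66/82.34) = 51.9 × 1.307505 = 67.8595
maize: 34.1 × (266.59/251.86) = 34.1 × 1.058485 = 36.0943
Index = Σ wᵢ·(p₁ᵢ/p₀ᵢ) = 19.9990 + 67.8595 + 36.0943 = 123.9528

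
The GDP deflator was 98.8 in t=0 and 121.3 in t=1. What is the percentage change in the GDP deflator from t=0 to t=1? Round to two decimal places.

22.77%

Change = (121.3 − 98.8) / 98.8 × 100
       = 22.5 / 98.8 × 100 = 22.7733%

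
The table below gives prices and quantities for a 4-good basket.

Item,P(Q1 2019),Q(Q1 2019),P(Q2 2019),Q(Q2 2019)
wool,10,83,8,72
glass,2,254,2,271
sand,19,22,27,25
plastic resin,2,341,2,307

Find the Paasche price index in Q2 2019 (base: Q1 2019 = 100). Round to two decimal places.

102.38

Paasche price index uses current-period quantities as weights.
ΣP(Q2 2019)·Q(Q2 2019) = 8×72 + 2×271 + 27×25 + 2×307 = 576 + 542 + 675 + 614 = 2407
ΣP(Q1 2019)·Q(Q2 2019) = 10×72 + 2×271 + 19×25 + 2×307 = 720 + 542 + 475 + 614 = 2351
Index = 2407 / 2351 × 100 = 102.3820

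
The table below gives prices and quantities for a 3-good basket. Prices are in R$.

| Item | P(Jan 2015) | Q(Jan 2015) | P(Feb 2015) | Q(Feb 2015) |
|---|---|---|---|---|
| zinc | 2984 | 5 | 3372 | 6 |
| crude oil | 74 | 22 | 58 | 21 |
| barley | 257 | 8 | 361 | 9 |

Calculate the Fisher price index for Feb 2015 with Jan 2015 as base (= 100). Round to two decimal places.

113.23

Laspeyres component (base-period weights):
ΣP(Feb 2015)Q(Jan 2015) = 3372×5 + 58×22 + 361×8 = 16860 + 1276 + 2888 = 21024
ΣP(Jan 2015)Q(Jan 2015) = 2984×5 + 74×22 + 257×8 = 14920 + 1628 + 2056 = 18604
L = 21024 / 18604 × 100 = 113.0080
Paasche component (current-period weights):
ΣP(Feb 2015)Q(Feb 2015) = 3372×6 + 58×21 + 361×9 = 20232 + 1218 + 3249 = 24699
ΣP(Jan 2015)Q(Feb 2015) = 2984×6 + 74×21 + 257×9 = 17904 + 1554 + 2313 = 21771
P = 24699 / 21771 × 100 = 113.4491
Fisher = √(L × P) = √(113.0080 × 113.4491) = 113.2283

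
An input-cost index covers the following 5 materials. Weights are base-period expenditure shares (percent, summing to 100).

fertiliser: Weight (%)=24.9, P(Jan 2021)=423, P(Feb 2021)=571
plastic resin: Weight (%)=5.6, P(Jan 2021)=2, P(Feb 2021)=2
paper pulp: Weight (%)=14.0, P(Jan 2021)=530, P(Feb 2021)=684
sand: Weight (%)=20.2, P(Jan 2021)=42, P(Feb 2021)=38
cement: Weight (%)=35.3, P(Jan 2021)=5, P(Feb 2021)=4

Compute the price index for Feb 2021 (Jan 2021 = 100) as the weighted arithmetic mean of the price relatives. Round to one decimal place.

fertiliser: 24.9 × (571/423) = 24.9 × 1.349882 = 33.6121
plastic resin: 5.6 × (2/2) = 5.6 × 1.000000 = 5.6000
paper pulp: 14.0 × (684/530) = 14.0 × 1.290566 = 18.0679
sand: 20.2 × (38/42) = 20.2 × 0.904762 = 18.2762
cement: 35.3 × (4/5) = 35.3 × 0.800000 = 28.2400
Index = Σ wᵢ·(p₁ᵢ/p₀ᵢ) = 33.6121 + 5.6000 + 18.0679 + 18.2762 + 28.2400 = 103.7962

103.8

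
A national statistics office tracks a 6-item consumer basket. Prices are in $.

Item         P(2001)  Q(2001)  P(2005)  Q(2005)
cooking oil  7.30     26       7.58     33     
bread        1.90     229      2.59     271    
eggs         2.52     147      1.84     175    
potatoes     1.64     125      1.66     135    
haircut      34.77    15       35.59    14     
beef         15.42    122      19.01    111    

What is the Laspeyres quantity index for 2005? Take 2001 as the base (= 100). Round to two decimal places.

Laspeyres quantity index uses base-period prices as weights.
ΣP(2001)·Q(2005) = 7.30×33 + 1.90×271 + 2.52×175 + 1.64×135 + 34.77×14 + 15.42×111 = 240.9 + 514.9 + 441 + 221.4 + 486.78 + 1711.62 = 3616.6
ΣP(2001)·Q(2001) = 7.30×26 + 1.90×229 + 2.52×147 + 1.64×125 + 34.77×15 + 15.42×122 = 189.8 + 435.1 + 370.44 + 205 + 521.55 + 1881.24 = 3603.13
Index = 3616.6 / 3603.13 × 100 = 100.3738

100.37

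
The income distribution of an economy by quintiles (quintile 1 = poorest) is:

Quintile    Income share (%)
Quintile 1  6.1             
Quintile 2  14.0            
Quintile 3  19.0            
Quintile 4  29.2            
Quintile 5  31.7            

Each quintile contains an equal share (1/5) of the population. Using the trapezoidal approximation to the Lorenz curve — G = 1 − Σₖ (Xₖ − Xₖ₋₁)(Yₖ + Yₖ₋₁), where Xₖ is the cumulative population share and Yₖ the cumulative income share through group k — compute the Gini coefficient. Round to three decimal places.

0.266

Cumulative income shares Yₖ: 0.0610, 0.2010, 0.3910, 0.6830, 1.0000
Σ (Xₖ−Xₖ₋₁)(Yₖ+Yₖ₋₁) = (1/5)(0.0610+0.0000) + (1/5)(0.2010+0.0610) + (1/5)(0.3910+0.2010) + (1/5)(0.6830+0.3910) + (1/5)(1.0000+0.6830)
  = 0.0122 + 0.0524 + 0.1184 + 0.2148 + 0.3366 = 0.7344
G = 1 − 0.7344 = 0.2656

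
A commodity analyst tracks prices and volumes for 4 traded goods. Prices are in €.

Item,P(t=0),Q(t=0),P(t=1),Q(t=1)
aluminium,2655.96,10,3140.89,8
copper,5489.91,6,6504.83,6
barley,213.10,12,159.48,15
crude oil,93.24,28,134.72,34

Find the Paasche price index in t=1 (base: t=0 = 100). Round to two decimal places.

117.46

Paasche price index uses current-period quantities as weights.
ΣP(t=1)·Q(t=1) = 3140.89×8 + 6504.83×6 + 159.48×15 + 134.72×34 = 25127.12 + 39028.98 + 2392.2 + 4580.48 = 71128.78
ΣP(t=0)·Q(t=1) = 2655.96×8 + 5489.91×6 + 213.10×15 + 93.24×34 = 21247.68 + 32939.46 + 3196.5 + 3170.16 = 60553.8
Index = 71128.78 / 60553.8 × 100 = 117.4638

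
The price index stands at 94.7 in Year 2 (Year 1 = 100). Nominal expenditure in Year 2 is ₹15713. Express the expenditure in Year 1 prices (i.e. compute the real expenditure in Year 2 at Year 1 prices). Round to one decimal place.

Real = Nominal ÷ (Index/100) = 15713 ÷ (94.7/100)
     = 15713 ÷ 0.947 = 16592.3970

16592.4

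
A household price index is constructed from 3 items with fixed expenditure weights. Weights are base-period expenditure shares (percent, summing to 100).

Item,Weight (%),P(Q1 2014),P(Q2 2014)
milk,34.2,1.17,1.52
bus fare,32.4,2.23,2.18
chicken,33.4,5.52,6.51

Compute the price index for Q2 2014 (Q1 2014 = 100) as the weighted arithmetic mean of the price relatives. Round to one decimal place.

115.5

milk: 34.2 × (1.52/1.17) = 34.2 × 1.299145 = 44.4308
bus fare: 32.4 × (2.18/2.23) = 32.4 × 0.977578 = 31.6735
chicken: 33.4 × (6.51/5.52) = 33.4 × 1.179348 = 39.3902
Index = Σ wᵢ·(p₁ᵢ/p₀ᵢ) = 44.4308 + 31.6735 + 39.3902 = 115.4945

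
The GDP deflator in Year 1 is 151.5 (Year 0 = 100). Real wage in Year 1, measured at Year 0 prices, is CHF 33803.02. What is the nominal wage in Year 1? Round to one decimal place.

Nominal = Real × (Index/100) = 33803.02 × (151.5/100)
        = 33803.02 × 1.515 = 51211.5753

51211.6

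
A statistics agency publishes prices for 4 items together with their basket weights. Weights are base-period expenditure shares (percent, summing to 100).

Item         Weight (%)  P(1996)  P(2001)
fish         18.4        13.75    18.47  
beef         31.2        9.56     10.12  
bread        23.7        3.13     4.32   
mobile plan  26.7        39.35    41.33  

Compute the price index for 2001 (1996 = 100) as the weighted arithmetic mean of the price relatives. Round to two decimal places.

fish: 18.4 × (18.47/13.75) = 18.4 × 1.343273 = 24.7162
beef: 31.2 × (10.12/9.56) = 31.2 × 1.058577 = 33.0276
bread: 23.7 × (4.32/3.13) = 23.7 × 1.380192 = 32.7105
mobile plan: 26.7 × (41.33/39.35) = 26.7 × 1.050318 = 28.0435
Index = Σ wᵢ·(p₁ᵢ/p₀ᵢ) = 24.7162 + 33.0276 + 32.7105 + 28.0435 = 118.4979

118.50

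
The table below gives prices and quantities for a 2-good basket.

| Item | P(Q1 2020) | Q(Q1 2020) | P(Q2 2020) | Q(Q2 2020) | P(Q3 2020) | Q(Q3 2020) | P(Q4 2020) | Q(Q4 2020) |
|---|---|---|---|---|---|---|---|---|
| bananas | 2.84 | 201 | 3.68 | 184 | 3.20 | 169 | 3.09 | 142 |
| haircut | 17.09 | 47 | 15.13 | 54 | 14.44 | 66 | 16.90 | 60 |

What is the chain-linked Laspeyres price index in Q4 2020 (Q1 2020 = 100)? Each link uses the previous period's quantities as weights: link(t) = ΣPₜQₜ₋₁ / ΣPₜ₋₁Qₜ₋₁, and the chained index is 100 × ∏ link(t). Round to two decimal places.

Link Q1 2020→Q2 2020:
ΣP(Q2 2020)Q(Q1 2020) = 3.68×201 + 15.13×47 = 739.68 + 711.11 = 1450.79
ΣP(Q1 2020)Q(Q1 2020) = 2.84×201 + 17.09×47 = 570.84 + 803.23 = 1374.07
link = 1450.79/1374.07 = 1.055834
Link Q2 2020→Q3 2020:
ΣP(Q3 2020)Q(Q2 2020) = 3.20×184 + 14.44×54 = 588.8 + 779.76 = 1368.56
ΣP(Q2 2020)Q(Q2 2020) = 3.68×184 + 15.13×54 = 677.12 + 817.02 = 1494.14
link = 1368.56/1494.14 = 0.915952
Link Q3 2020→Q4 2020:
ΣP(Q4 2020)Q(Q3 2020) = 3.09×169 + 16.90×66 = 522.21 + 1115.4 = 1637.61
ΣP(Q3 2020)Q(Q3 2020) = 3.20×169 + 14.44×66 = 540.8 + 953.04 = 1493.84
link = 1637.61/1493.84 = 1.096242
Chained index = 100 × 1.055834 × 0.915952 × 1.096242 = 106.0168

106.02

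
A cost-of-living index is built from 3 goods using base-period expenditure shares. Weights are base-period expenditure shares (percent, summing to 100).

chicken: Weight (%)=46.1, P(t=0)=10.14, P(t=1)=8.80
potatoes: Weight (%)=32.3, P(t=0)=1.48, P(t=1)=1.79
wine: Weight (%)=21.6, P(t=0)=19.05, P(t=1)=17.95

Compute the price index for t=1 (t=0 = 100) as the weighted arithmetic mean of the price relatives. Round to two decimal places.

chicken: 46.1 × (8.80/10.14) = 46.1 × 0.867850 = 40.0079
potatoes: 32.3 × (1.79/1.48) = 32.3 × 1.209459 = 39.0655
wine: 21.6 × (17.95/19.05) = 21.6 × 0.942257 = 20.3528
Index = Σ wᵢ·(p₁ᵢ/p₀ᵢ) = 40.0079 + 39.0655 + 20.3528 = 99.4262

99.43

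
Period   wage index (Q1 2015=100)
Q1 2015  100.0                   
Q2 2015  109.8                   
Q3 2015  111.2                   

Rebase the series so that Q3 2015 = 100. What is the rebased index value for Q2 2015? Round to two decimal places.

Rebased(Q2 2015) = 109.8 / 111.2 × 100 = 98.7410

98.74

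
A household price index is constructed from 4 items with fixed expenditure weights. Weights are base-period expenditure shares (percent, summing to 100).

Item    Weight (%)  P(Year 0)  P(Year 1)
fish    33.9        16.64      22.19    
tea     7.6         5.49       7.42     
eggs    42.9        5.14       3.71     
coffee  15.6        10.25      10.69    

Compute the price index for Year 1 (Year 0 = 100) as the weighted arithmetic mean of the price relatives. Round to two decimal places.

fish: 33.9 × (22.19/16.64) = 33.9 × 1.333534 = 45.2068
tea: 7.6 × (7.42/5.49) = 7.6 × 1.351548 = 10.2718
eggs: 42.9 × (3.71/5.14) = 42.9 × 0.721790 = 30.9648
coffee: 15.6 × (10.69/10.25) = 15.6 × 1.042927 = 16.2697
Index = Σ wᵢ·(p₁ᵢ/p₀ᵢ) = 45.2068 + 10.2718 + 30.9648 + 16.2697 = 102.7130

102.71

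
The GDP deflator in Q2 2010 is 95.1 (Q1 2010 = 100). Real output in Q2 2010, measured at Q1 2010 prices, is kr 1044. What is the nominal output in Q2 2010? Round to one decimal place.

992.8

Nominal = Real × (Index/100) = 1044 × (95.1/100)
        = 1044 × 0.951 = 992.8440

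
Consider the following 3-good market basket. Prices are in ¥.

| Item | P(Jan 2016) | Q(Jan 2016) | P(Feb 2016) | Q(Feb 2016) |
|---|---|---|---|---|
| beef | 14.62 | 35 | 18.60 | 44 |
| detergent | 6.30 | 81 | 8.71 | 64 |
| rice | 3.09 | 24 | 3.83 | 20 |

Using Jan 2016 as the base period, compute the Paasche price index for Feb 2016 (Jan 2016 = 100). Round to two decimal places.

131.05

Paasche price index uses current-period quantities as weights.
ΣP(Feb 2016)·Q(Feb 2016) = 18.60×44 + 8.71×64 + 3.83×20 = 818.4 + 557.44 + 76.6 = 1452.44
ΣP(Jan 2016)·Q(Feb 2016) = 14.62×44 + 6.30×64 + 3.09×20 = 643.28 + 403.2 + 61.8 = 1108.28
Index = 1452.44 / 1108.28 × 100 = 131.0535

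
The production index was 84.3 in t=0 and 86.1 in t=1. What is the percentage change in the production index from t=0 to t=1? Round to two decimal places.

2.14%

Change = (86.1 − 84.3) / 84.3 × 100
       = 1.8 / 84.3 × 100 = 2.1352%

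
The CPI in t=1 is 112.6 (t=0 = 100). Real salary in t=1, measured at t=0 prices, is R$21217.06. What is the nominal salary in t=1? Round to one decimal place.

Nominal = Real × (Index/100) = 21217.06 × (112.6/100)
        = 21217.06 × 1.126 = 23890.4096

23890.4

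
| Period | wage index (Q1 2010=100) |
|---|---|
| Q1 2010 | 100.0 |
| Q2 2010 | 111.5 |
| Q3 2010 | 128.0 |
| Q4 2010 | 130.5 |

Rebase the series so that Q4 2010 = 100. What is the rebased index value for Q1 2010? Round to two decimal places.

76.63

Rebased(Q1 2010) = 100.0 / 130.5 × 100 = 76.6284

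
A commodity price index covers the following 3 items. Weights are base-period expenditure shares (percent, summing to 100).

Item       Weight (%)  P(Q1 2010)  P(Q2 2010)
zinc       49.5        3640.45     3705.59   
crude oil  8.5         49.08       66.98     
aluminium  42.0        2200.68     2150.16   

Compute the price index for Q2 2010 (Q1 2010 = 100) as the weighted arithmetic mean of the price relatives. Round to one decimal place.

zinc: 49.5 × (3705.59/3640.45) = 49.5 × 1.017893 = 50.3857
crude oil: 8.5 × (66.98/49.08) = 8.5 × 1.364711 = 11.6000
aluminium: 42.0 × (2150.16/2200.68) = 42.0 × 0.977043 = 41.0358
Index = Σ wᵢ·(p₁ᵢ/p₀ᵢ) = 50.3857 + 11.6000 + 41.0358 = 103.0216

103.0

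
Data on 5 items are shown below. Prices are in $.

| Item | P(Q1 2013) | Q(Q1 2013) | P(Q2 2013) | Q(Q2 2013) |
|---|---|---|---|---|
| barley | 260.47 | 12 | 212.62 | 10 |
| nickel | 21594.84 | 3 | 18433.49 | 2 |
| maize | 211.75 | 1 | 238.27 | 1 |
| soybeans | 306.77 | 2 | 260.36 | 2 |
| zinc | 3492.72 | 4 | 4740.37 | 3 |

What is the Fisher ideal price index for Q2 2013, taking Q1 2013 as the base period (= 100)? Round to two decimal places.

94.16

Laspeyres component (base-period weights):
ΣP(Q2 2013)Q(Q1 2013) = 212.62×12 + 18433.49×3 + 238.27×1 + 260.36×2 + 4740.37×4 = 2551.44 + 55300.47 + 238.27 + 520.72 + 18961.48 = 77572.38
ΣP(Q1 2013)Q(Q1 2013) = 260.47×12 + 21594.84×3 + 211.75×1 + 306.77×2 + 3492.72×4 = 3125.64 + 64784.52 + 211.75 + 613.54 + 13970.88 = 82706.33
L = 77572.38 / 82706.33 × 100 = 93.7926
Paasche component (current-period weights):
ΣP(Q2 2013)Q(Q2 2013) = 212.62×10 + 18433.49×2 + 238.27×1 + 260.36×2 + 4740.37×3 = 2126.2 + 36866.98 + 238.27 + 520.72 + 14221.11 = 53973.28
ΣP(Q1 2013)Q(Q2 2013) = 260.47×10 + 21594.84×2 + 211.75×1 + 306.77×2 + 3492.72×3 = 2604.7 + 43189.68 + 211.75 + 613.54 + 10478.16 = 57097.83
P = 53973.28 / 57097.83 × 100 = 94.5277
Fisher = √(L × P) = √(93.7926 × 94.5277) = 94.1594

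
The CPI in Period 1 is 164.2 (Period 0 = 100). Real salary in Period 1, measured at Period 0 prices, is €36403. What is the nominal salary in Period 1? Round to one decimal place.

59773.7

Nominal = Real × (Index/100) = 36403 × (164.2/100)
        = 36403 × 1.642 = 59773.7260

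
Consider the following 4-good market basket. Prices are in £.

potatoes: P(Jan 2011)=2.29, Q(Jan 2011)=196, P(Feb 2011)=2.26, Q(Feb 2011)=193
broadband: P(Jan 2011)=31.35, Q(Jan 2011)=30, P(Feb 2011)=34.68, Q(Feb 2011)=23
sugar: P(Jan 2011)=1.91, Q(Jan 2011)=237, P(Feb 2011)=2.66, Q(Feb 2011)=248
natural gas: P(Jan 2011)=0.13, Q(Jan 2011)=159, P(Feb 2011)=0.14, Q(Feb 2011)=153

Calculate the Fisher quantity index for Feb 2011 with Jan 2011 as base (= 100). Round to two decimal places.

Laspeyres component (base-period weights):
ΣP(Jan 2011)Q(Feb 2011) = 2.29×193 + 31.35×23 + 1.91×248 + 0.13×153 = 441.97 + 721.05 + 473.68 + 19.89 = 1656.59
ΣP(Jan 2011)Q(Jan 2011) = 2.29×196 + 31.35×30 + 1.91×237 + 0.13×159 = 448.84 + 940.5 + 452.67 + 20.67 = 1862.68
L = 1656.59 / 1862.68 × 100 = 88.9358
Paasche component (current-period weights):
ΣP(Feb 2011)Q(Feb 2011) = 2.26×193 + 34.68×23 + 2.66×248 + 0.14×153 = 436.18 + 797.64 + 659.68 + 21.42 = 1914.92
ΣP(Feb 2011)Q(Jan 2011) = 2.26×196 + 34.68×30 + 2.66×237 + 0.14×159 = 442.96 + 1040.4 + 630.42 + 22.26 = 2136.04
P = 1914.92 / 2136.04 × 100 = 89.6481
Fisher = √(L × P) = √(88.9358 × 89.6481) = 89.2913

89.29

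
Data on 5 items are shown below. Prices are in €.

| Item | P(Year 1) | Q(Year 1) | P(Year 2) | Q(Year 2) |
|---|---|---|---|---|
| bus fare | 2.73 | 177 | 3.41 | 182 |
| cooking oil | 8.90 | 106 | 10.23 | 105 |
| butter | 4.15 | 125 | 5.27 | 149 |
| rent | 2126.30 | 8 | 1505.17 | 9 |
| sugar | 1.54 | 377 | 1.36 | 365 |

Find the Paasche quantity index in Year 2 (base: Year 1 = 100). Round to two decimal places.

Paasche quantity index uses current-period prices as weights.
ΣP(Year 2)·Q(Year 2) = 3.41×182 + 10.23×105 + 5.27×149 + 1505.17×9 + 1.36×365 = 620.62 + 1074.15 + 785.23 + 13546.53 + 496.4 = 16522.93
ΣP(Year 2)·Q(Year 1) = 3.41×177 + 10.23×106 + 5.27×125 + 1505.17×8 + 1.36×377 = 603.57 + 1084.38 + 658.75 + 12041.36 + 512.72 = 14900.78
Index = 16522.93 / 14900.78 × 100 = 110.8863

110.89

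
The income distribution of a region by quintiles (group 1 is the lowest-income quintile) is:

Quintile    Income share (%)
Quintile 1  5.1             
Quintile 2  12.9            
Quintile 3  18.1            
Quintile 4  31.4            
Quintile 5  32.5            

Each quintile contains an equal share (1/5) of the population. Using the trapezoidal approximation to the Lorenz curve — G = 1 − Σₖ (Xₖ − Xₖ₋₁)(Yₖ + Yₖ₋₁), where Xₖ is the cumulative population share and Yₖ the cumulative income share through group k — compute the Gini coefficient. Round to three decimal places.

0.293

Cumulative income shares Yₖ: 0.0510, 0.1800, 0.3610, 0.6750, 1.0000
Σ (Xₖ−Xₖ₋₁)(Yₖ+Yₖ₋₁) = (1/5)(0.0510+0.0000) + (1/5)(0.1800+0.0510) + (1/5)(0.3610+0.1800) + (1/5)(0.6750+0.3610) + (1/5)(1.0000+0.6750)
  = 0.0102 + 0.0462 + 0.1082 + 0.2072 + 0.3350 = 0.7068
G = 1 − 0.7068 = 0.2932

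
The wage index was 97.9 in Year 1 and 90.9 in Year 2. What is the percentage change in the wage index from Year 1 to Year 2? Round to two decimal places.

Change = (90.9 − 97.9) / 97.9 × 100
       = -7.0 / 97.9 × 100 = -7.1502%

-7.15%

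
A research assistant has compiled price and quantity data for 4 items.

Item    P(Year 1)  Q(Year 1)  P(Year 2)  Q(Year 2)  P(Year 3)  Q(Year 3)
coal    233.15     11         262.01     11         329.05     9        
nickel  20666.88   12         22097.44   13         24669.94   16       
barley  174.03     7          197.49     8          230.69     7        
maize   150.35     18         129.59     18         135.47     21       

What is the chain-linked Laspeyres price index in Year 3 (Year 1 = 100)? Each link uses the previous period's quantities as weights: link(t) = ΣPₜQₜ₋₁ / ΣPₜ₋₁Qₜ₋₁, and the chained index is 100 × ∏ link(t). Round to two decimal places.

Link Year 1→Year 2:
ΣP(Year 2)Q(Year 1) = 262.01×11 + 22097.44×12 + 197.49×7 + 129.59×18 = 2882.11 + 265169.28 + 1382.43 + 2332.62 = 271766.44
ΣP(Year 1)Q(Year 1) = 233.15×11 + 20666.88×12 + 174.03×7 + 150.35×18 = 2564.65 + 248002.56 + 1218.21 + 2706.3 = 254491.72
link = 271766.44/254491.72 = 1.067879
Link Year 2→Year 3:
ΣP(Year 3)Q(Year 2) = 329.05×11 + 24669.94×13 + 230.69×8 + 135.47×18 = 3619.55 + 320709.22 + 1845.52 + 2438.46 = 328612.75
ΣP(Year 2)Q(Year 2) = 262.01×11 + 22097.44×13 + 197.49×8 + 129.59×18 = 2882.11 + 287266.72 + 1579.92 + 2332.62 = 294061.37
link = 328612.75/294061.37 = 1.117497
Chained index = 100 × 1.067879 × 1.117497 = 119.3352

119.34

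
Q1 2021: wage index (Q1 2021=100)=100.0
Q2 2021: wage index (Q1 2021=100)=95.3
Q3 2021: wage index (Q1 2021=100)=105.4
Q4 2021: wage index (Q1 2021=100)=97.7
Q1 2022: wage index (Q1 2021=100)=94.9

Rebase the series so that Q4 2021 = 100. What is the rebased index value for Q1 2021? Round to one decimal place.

102.4

Rebased(Q1 2021) = 100.0 / 97.7 × 100 = 102.3541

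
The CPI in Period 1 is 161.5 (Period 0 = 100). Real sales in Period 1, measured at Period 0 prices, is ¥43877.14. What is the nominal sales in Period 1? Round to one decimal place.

Nominal = Real × (Index/100) = 43877.14 × (161.5/100)
        = 43877.14 × 1.615 = 70861.5811

70861.6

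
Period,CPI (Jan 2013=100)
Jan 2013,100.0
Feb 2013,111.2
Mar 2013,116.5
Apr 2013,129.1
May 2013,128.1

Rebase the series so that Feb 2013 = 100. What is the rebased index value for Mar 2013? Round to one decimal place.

Rebased(Mar 2013) = 116.5 / 111.2 × 100 = 104.7662

104.8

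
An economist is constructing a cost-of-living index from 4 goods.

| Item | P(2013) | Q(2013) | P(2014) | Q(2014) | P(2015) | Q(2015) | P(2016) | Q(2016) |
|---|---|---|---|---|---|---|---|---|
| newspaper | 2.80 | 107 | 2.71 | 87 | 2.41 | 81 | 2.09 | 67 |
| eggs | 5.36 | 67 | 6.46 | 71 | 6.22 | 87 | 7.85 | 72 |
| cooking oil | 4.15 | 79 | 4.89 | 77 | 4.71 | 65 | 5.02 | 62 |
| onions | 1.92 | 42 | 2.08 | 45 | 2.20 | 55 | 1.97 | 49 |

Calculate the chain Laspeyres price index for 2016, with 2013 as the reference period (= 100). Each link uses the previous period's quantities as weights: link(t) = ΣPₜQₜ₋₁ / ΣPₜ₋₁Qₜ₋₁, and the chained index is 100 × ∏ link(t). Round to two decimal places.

Link 2013→2014:
ΣP(2014)Q(2013) = 2.71×107 + 6.46×67 + 4.89×79 + 2.08×42 = 289.97 + 432.82 + 386.31 + 87.36 = 1196.46
ΣP(2013)Q(2013) = 2.80×107 + 5.36×67 + 4.15×79 + 1.92×42 = 299.6 + 359.12 + 327.85 + 80.64 = 1067.21
link = 1196.46/1067.21 = 1.121110
Link 2014→2015:
ΣP(2015)Q(2014) = 2.41×87 + 6.22×71 + 4.71×77 + 2.20×45 = 209.67 + 441.62 + 362.67 + 99 = 1112.96
ΣP(2014)Q(2014) = 2.71×87 + 6.46×71 + 4.89×77 + 2.08×45 = 235.77 + 458.66 + 376.53 + 93.6 = 1164.56
link = 1112.96/1164.56 = 0.955691
Link 2015→2016:
ΣP(2016)Q(2015) = 2.09×81 + 7.85×87 + 5.02×65 + 1.97×55 = 169.29 + 682.95 + 326.3 + 108.35 = 1286.89
ΣP(2015)Q(2015) = 2.41×81 + 6.22×87 + 4.71×65 + 2.20×55 = 195.21 + 541.14 + 306.15 + 121 = 1163.5
link = 1286.89/1163.5 = 1.106051
Chained index = 100 × 1.121110 × 0.955691 × 1.106051 = 118.5062

118.51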